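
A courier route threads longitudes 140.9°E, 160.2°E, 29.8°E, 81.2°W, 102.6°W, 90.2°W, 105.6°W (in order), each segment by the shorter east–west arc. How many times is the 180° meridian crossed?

Leg 1: +140.9° → +160.2°, shortest Δλ = 19.3° (east) — does not cross 180°.
Leg 2: +160.2° → +29.8°, shortest Δλ = -130.4° (west) — does not cross 180°.
Leg 3: +29.8° → -81.2°, shortest Δλ = -111.0° (west) — does not cross 180°.
Leg 4: -81.2° → -102.6°, shortest Δλ = -21.4° (west) — does not cross 180°.
Leg 5: -102.6° → -90.2°, shortest Δλ = 12.4° (east) — does not cross 180°.
Leg 6: -90.2° → -105.6°, shortest Δλ = -15.4° (west) — does not cross 180°.
Total crossings: 0.

0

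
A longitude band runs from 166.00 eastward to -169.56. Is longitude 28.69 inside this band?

No

Band width going east from +166.00° to -169.56°: ((-169.56 − 166.00) mod 360) = 24.44°.
Offset of +28.69° east of the west edge: ((28.69 − 166.00) mod 360) = 222.69°.
222.69° > 24.44° ⇒ outside.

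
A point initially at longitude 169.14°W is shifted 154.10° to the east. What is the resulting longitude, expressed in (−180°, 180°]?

15.04°W

Start at -169.14°; shift +154.10° → -15.04°.
-15.04° already lies in (−180°, 180°].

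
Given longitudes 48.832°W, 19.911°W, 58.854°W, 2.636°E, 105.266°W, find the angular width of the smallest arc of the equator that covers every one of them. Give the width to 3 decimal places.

Sort the longitudes: -105.266°, -58.854°, -48.832°, -19.911°, +2.636°.
Eastward gaps between consecutive values (wrapping around): 46.412°, 10.022°, 28.921°, 22.547°, 252.098°.
Largest gap = 252.098° ⇒ minimal covering band is its complement: 360° − 252.098° = 107.902°.
Band runs from -105.266° eastward to +2.636°.

107.902°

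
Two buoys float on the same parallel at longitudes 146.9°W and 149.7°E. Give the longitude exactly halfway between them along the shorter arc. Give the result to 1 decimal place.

178.6°W

Signed shortest Δλ from -146.9° to +149.7° is -63.4°.
Midpoint longitude = -146.9° + (-63.4°)/2 = -146.9° − 31.7° = -178.6°.
(The naïve average (-146.9 + +149.7)/2 = 1.4° is on the wrong side of the globe.)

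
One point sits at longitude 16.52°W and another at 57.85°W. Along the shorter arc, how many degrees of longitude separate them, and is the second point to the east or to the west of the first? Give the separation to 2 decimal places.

Raw difference: -57.85 − -16.52 = -41.33°.
Normalise into (−180°, 180°]: -41.33° stays -41.33°.
Negative ⇒ the second point lies to the west; separation 41.33°.

41.33° west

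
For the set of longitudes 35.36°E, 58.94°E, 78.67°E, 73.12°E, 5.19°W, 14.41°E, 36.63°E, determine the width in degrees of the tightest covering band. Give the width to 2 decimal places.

Sort the longitudes: -5.19°, +14.41°, +35.36°, +36.63°, +58.94°, +73.12°, +78.67°.
Eastward gaps between consecutive values (wrapping around): 19.60°, 20.95°, 1.27°, 22.31°, 14.18°, 5.55°, 276.14°.
Largest gap = 276.14° ⇒ minimal covering band is its complement: 360° − 276.14° = 83.86°.
Band runs from -5.19° eastward to +78.67°.

83.86°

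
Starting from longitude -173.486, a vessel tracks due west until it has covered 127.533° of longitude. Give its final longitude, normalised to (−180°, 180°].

Start at -173.486°; shift −127.533° → -301.019°.
-301.019° lies outside (−180°, 180°]; add 360° → +58.981°.

+58.981°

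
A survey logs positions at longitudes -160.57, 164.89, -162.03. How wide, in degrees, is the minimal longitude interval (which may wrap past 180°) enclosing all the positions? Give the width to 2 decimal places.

34.54°

Sort the longitudes: -162.03°, -160.57°, +164.89°.
Eastward gaps between consecutive values (wrapping around): 1.46°, 325.46°, 33.08°.
Largest gap = 325.46° ⇒ minimal covering band is its complement: 360° − 325.46° = 34.54°.
Band runs from +164.89° eastward to -160.57°, crossing the antimeridian.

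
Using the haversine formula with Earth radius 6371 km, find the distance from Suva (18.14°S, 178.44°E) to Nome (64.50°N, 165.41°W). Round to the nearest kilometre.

9293 km

Δλ = -165.41 − 178.44 = -343.85°; wrapped into (−180°, 180°]: 16.15°.
Δφ = 64.50 − -18.14 = 82.64°.
a = sin²(Δφ/2) + cos φ₁ · cos φ₂ · sin²(Δλ/2) = 0.444021.
c = 2·atan2(√a, √(1−a)) = 1.45860 rad → d = 6371·c ≈ 9292.76 km.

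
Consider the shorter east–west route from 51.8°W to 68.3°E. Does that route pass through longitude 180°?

Signed shortest Δλ = ((68.3 − -51.8 + 180) mod 360) − 180 = 120.1°.
Going east by 120.1° from -51.8° reaches +68.3° without touching 180°.

No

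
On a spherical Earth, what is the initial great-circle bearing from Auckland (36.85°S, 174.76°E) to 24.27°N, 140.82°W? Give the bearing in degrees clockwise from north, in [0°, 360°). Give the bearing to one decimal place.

Δλ = -140.82 − 174.76 = -315.58°; wrapped into (−180°, 180°]: 44.42°.
θ = atan2( sin Δλ · cos φ₂ , cos φ₁ · sin φ₂ − sin φ₁ · cos φ₂ · cos Δλ )
  = atan2(0.63805, 0.71940) = 41.571° → normalised to [0°, 360°): 41.571°.

41.6°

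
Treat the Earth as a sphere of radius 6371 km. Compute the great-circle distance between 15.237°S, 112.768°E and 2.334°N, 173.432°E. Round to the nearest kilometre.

Δλ = 173.432 − 112.768 = 60.664°.
Δφ = 2.334 − -15.237 = 17.571°.
a = sin²(Δφ/2) + cos φ₁ · cos φ₂ · sin²(Δλ/2) = 0.269194.
c = 2·atan2(√a, √(1−a)) = 1.09098 rad → d = 6371·c ≈ 6950.66 km.

6951 km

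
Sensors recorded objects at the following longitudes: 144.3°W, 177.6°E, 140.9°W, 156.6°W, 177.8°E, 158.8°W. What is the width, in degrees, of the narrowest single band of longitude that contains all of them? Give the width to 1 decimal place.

Sort the longitudes: -158.8°, -156.6°, -144.3°, -140.9°, +177.6°, +177.8°.
Eastward gaps between consecutive values (wrapping around): 2.2°, 12.3°, 3.4°, 318.5°, 0.2°, 23.4°.
Largest gap = 318.5° ⇒ minimal covering band is its complement: 360° − 318.5° = 41.5°.
Band runs from +177.6° eastward to -140.9°, crossing the antimeridian.

41.5°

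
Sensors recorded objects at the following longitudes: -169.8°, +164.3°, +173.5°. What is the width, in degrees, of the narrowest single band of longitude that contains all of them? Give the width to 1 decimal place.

25.9°

Sort the longitudes: -169.8°, +164.3°, +173.5°.
Eastward gaps between consecutive values (wrapping around): 334.1°, 9.2°, 16.7°.
Largest gap = 334.1° ⇒ minimal covering band is its complement: 360° − 334.1° = 25.9°.
Band runs from +164.3° eastward to -169.8°, crossing the antimeridian.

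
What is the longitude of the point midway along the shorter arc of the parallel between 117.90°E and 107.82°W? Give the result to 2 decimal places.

Signed shortest Δλ from +117.90° to -107.82° is +134.28°.
Midpoint longitude = +117.90° + (+134.28°)/2 = +117.90° + 67.14° = +185.04°.
Normalise into (−180°, 180°]: -174.96°.
(The naïve average (+117.90 + -107.82)/2 = 5.04° is on the wrong side of the globe.)

174.96°W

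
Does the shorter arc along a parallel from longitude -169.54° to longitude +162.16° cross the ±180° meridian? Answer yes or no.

Yes

Naïve |162.16 − -169.54| = 331.7° > 180°, so the shorter arc goes the other way round — across 180°.
Signed shortest Δλ = ((162.16 − -169.54 + 180) mod 360) − 180 = -28.3°.
Going west by 28.3° from -169.54° passes through 180° before reaching +162.16°.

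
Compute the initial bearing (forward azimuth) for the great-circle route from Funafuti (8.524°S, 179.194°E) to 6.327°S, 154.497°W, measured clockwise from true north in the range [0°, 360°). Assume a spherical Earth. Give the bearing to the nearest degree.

87°

Δλ = -154.497 − 179.194 = -333.691°; wrapped into (−180°, 180°]: 26.309°.
θ = atan2( sin Δλ · cos φ₂ , cos φ₁ · sin φ₂ − sin φ₁ · cos φ₂ · cos Δλ )
  = atan2(0.44051, 0.02308) = 87.001° → normalised to [0°, 360°): 87.001°.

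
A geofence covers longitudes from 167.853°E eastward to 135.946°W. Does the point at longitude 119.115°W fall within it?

Band width going east from +167.853° to -135.946°: ((-135.946 − 167.853) mod 360) = 56.201°.
Offset of -119.115° east of the west edge: ((-119.115 − 167.853) mod 360) = 73.032°.
73.032° > 56.201° ⇒ outside.

No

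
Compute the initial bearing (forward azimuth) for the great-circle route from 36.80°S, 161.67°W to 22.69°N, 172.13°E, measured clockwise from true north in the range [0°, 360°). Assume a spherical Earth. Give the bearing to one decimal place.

333.2°

Δλ = 172.13 − -161.67 = 333.80°; wrapped into (−180°, 180°]: -26.20°.
θ = atan2( sin Δλ · cos φ₂ , cos φ₁ · sin φ₂ − sin φ₁ · cos φ₂ · cos Δλ )
  = atan2(-0.40734, 0.80476) = -26.847° → normalised to [0°, 360°): 333.153°.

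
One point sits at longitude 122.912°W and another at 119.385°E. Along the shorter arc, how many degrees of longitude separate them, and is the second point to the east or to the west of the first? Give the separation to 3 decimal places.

Raw difference: 119.385 − -122.912 = 242.297°.
Normalise into (−180°, 180°]: 242.297° − 360° = -117.703°.
Negative ⇒ the second point lies to the west; separation 117.703°.

117.703° west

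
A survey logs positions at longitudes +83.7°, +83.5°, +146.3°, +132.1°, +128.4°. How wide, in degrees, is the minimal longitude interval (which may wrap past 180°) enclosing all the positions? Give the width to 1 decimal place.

Sort the longitudes: +83.5°, +83.7°, +128.4°, +132.1°, +146.3°.
Eastward gaps between consecutive values (wrapping around): 0.2°, 44.7°, 3.7°, 14.2°, 297.2°.
Largest gap = 297.2° ⇒ minimal covering band is its complement: 360° − 297.2° = 62.8°.
Band runs from +83.5° eastward to +146.3°.

62.8°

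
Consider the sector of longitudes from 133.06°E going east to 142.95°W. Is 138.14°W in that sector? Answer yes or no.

Band width going east from +133.06° to -142.95°: ((-142.95 − 133.06) mod 360) = 83.99°.
Offset of -138.14° east of the west edge: ((-138.14 − 133.06) mod 360) = 88.80°.
88.80° > 83.99° ⇒ outside.

No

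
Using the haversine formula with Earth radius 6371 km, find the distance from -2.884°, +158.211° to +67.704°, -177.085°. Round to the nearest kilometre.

Δλ = -177.085 − 158.211 = -335.296°; wrapped into (−180°, 180°]: 24.704°.
Δφ = 67.704 − -2.884 = 70.588°.
a = sin²(Δφ/2) + cos φ₁ · cos φ₂ · sin²(Δλ/2) = 0.351160.
c = 2·atan2(√a, √(1−a)) = 1.26853 rad → d = 6371·c ≈ 8081.83 km.

8082 km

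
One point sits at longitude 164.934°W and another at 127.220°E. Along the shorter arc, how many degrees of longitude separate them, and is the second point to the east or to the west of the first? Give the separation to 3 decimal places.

Raw difference: 127.220 − -164.934 = 292.154°.
Normalise into (−180°, 180°]: 292.154° − 360° = -67.846°.
Negative ⇒ the second point lies to the west; separation 67.846°.

67.846° west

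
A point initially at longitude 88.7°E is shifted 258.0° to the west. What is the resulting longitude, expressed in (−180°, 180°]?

169.3°W

Start at +88.7°; shift −258.0° → -169.3°.
-169.3° already lies in (−180°, 180°].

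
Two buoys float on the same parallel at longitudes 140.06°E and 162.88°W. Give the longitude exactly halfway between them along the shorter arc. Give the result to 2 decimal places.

Signed shortest Δλ from +140.06° to -162.88° is +57.06°.
Midpoint longitude = +140.06° + (+57.06°)/2 = +140.06° + 28.53° = +168.59°.
(The naïve average (+140.06 + -162.88)/2 = -11.41° is on the wrong side of the globe.)

168.59°E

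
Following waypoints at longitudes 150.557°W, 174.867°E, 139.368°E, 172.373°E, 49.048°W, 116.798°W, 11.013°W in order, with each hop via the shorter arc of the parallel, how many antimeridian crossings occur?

2

Leg 1: -150.557° → +174.867°, shortest Δλ = -34.576° (west) — crosses 180°.
Leg 2: +174.867° → +139.368°, shortest Δλ = -35.499° (west) — does not cross 180°.
Leg 3: +139.368° → +172.373°, shortest Δλ = 33.005° (east) — does not cross 180°.
Leg 4: +172.373° → -49.048°, shortest Δλ = 138.579° (east) — crosses 180°.
Leg 5: -49.048° → -116.798°, shortest Δλ = -67.75° (west) — does not cross 180°.
Leg 6: -116.798° → -11.013°, shortest Δλ = 105.785° (east) — does not cross 180°.
Total crossings: 2.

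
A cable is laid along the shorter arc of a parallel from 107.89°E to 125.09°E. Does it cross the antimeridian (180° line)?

No

Signed shortest Δλ = ((125.09 − 107.89 + 180) mod 360) − 180 = 17.2°.
Going east by 17.2° from +107.89° reaches +125.09° without touching 180°.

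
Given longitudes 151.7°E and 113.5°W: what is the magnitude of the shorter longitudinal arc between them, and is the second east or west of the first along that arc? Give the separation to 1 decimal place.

Raw difference: -113.5 − 151.7 = -265.2°.
Normalise into (−180°, 180°]: -265.2° + 360° = 94.8°.
Positive ⇒ the second point lies to the east; separation 94.8°.

94.8° east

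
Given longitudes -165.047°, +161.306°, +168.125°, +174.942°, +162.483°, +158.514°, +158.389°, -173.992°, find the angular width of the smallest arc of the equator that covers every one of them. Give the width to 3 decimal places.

36.564°

Sort the longitudes: -173.992°, -165.047°, +158.389°, +158.514°, +161.306°, +162.483°, +168.125°, +174.942°.
Eastward gaps between consecutive values (wrapping around): 8.945°, 323.436°, 0.125°, 2.792°, 1.177°, 5.642°, 6.817°, 11.066°.
Largest gap = 323.436° ⇒ minimal covering band is its complement: 360° − 323.436° = 36.564°.
Band runs from +158.389° eastward to -165.047°, crossing the antimeridian.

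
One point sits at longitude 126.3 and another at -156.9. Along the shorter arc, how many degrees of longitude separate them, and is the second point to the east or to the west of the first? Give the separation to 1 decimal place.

76.8° east

Raw difference: -156.9 − 126.3 = -283.2°.
Normalise into (−180°, 180°]: -283.2° + 360° = 76.8°.
Positive ⇒ the second point lies to the east; separation 76.8°.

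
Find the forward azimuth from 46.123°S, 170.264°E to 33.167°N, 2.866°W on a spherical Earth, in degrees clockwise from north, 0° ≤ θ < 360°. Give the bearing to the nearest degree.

Δλ = -2.866 − 170.264 = -173.130°.
θ = atan2( sin Δλ · cos φ₂ , cos φ₁ · sin φ₂ − sin φ₁ · cos φ₂ · cos Δλ )
  = atan2(-0.10013, -0.21987) = -155.515° → normalised to [0°, 360°): 204.485°.

204°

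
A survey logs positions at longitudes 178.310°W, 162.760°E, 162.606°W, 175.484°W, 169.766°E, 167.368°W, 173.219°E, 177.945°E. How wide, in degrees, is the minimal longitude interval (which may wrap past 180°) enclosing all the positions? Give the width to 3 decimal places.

Sort the longitudes: -178.310°, -175.484°, -167.368°, -162.606°, +162.760°, +169.766°, +173.219°, +177.945°.
Eastward gaps between consecutive values (wrapping around): 2.826°, 8.116°, 4.762°, 325.366°, 7.006°, 3.453°, 4.726°, 3.745°.
Largest gap = 325.366° ⇒ minimal covering band is its complement: 360° − 325.366° = 34.634°.
Band runs from +162.760° eastward to -162.606°, crossing the antimeridian.

34.634°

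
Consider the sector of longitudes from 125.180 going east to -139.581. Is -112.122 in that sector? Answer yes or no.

No

Band width going east from +125.180° to -139.581°: ((-139.581 − 125.180) mod 360) = 95.239°.
Offset of -112.122° east of the west edge: ((-112.122 − 125.180) mod 360) = 122.698°.
122.698° > 95.239° ⇒ outside.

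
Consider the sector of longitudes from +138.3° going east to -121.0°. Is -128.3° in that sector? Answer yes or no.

Yes

Band width going east from +138.3° to -121.0°: ((-121.0 − 138.3) mod 360) = 100.7°.
Offset of -128.3° east of the west edge: ((-128.3 − 138.3) mod 360) = 93.4°.
93.4° ≤ 100.7° ⇒ inside.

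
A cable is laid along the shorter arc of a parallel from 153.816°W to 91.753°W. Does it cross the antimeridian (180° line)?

Signed shortest Δλ = ((-91.753 − -153.816 + 180) mod 360) − 180 = 62.063°.
Going east by 62.063° from -153.816° reaches -91.753° without touching 180°.

No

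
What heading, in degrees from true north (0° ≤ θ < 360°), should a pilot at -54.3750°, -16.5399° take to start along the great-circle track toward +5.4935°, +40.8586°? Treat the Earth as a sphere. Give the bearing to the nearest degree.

Δλ = 40.8586 − -16.5399 = 57.3985°.
θ = atan2( sin Δλ · cos φ₂ , cos φ₁ · sin φ₂ − sin φ₁ · cos φ₂ · cos Δλ )
  = atan2(0.83857, 0.49171) = 59.614° → normalised to [0°, 360°): 59.614°.

60°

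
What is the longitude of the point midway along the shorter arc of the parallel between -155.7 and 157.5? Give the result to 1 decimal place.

Signed shortest Δλ from -155.7° to +157.5° is -46.8°.
Midpoint longitude = -155.7° + (-46.8°)/2 = -155.7° − 23.4° = -179.1°.
(The naïve average (-155.7 + +157.5)/2 = 0.9° is on the wrong side of the globe.)

-179.1°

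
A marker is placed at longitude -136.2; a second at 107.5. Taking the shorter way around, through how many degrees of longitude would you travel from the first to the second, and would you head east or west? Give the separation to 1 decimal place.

Raw difference: 107.5 − -136.2 = 243.7°.
Normalise into (−180°, 180°]: 243.7° − 360° = -116.3°.
Negative ⇒ the second point lies to the west; separation 116.3°.

116.3° west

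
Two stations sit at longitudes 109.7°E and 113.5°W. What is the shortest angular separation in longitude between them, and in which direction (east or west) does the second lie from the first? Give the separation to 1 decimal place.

136.8° east

Raw difference: -113.5 − 109.7 = -223.2°.
Normalise into (−180°, 180°]: -223.2° + 360° = 136.8°.
Positive ⇒ the second point lies to the east; separation 136.8°.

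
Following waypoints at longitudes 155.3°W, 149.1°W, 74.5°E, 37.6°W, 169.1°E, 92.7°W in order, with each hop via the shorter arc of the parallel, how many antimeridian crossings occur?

Leg 1: -155.3° → -149.1°, shortest Δλ = 6.2° (east) — does not cross 180°.
Leg 2: -149.1° → +74.5°, shortest Δλ = -136.4° (west) — crosses 180°.
Leg 3: +74.5° → -37.6°, shortest Δλ = -112.1° (west) — does not cross 180°.
Leg 4: -37.6° → +169.1°, shortest Δλ = -153.3° (west) — crosses 180°.
Leg 5: +169.1° → -92.7°, shortest Δλ = 98.2° (east) — crosses 180°.
Total crossings: 3.

3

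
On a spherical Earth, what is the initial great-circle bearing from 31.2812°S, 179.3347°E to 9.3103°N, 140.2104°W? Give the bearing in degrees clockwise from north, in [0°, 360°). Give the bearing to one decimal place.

50.5°

Δλ = -140.2104 − 179.3347 = -319.5451°; wrapped into (−180°, 180°]: 40.4549°.
θ = atan2( sin Δλ · cos φ₂ , cos φ₁ · sin φ₂ − sin φ₁ · cos φ₂ · cos Δλ )
  = atan2(0.64030, 0.52816) = 50.482° → normalised to [0°, 360°): 50.482°.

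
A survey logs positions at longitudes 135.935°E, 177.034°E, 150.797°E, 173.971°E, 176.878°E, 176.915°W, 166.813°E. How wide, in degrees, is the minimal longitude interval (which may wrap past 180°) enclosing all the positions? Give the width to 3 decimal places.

47.150°

Sort the longitudes: -176.915°, +135.935°, +150.797°, +166.813°, +173.971°, +176.878°, +177.034°.
Eastward gaps between consecutive values (wrapping around): 312.850°, 14.862°, 16.016°, 7.158°, 2.907°, 0.156°, 6.051°.
Largest gap = 312.850° ⇒ minimal covering band is its complement: 360° − 312.850° = 47.150°.
Band runs from +135.935° eastward to -176.915°, crossing the antimeridian.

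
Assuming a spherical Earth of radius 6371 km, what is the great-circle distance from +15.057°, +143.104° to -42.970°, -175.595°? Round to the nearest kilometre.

7704 km

Δλ = -175.595 − 143.104 = -318.699°; wrapped into (−180°, 180°]: 41.301°.
Δφ = -42.970 − 15.057 = -58.027°.
a = sin²(Δφ/2) + cos φ₁ · cos φ₂ · sin²(Δλ/2) = 0.323121.
c = 2·atan2(√a, √(1−a)) = 1.20921 rad → d = 6371·c ≈ 7703.88 km.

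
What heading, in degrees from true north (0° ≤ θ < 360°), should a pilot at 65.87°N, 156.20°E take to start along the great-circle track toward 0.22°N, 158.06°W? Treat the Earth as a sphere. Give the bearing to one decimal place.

Δλ = -158.06 − 156.20 = -314.26°; wrapped into (−180°, 180°]: 45.74°.
θ = atan2( sin Δλ · cos φ₂ , cos φ₁ · sin φ₂ − sin φ₁ · cos φ₂ · cos Δλ )
  = atan2(0.71617, -0.63536) = 131.578° → normalised to [0°, 360°): 131.578°.

131.6°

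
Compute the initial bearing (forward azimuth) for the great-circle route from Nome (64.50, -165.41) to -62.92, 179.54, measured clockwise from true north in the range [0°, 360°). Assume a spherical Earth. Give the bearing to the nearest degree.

189°

Δλ = 179.54 − -165.41 = 344.95°; wrapped into (−180°, 180°]: -15.05°.
θ = atan2( sin Δλ · cos φ₂ , cos φ₁ · sin φ₂ − sin φ₁ · cos φ₂ · cos Δλ )
  = atan2(-0.11821, -0.78011) = -171.384° → normalised to [0°, 360°): 188.616°.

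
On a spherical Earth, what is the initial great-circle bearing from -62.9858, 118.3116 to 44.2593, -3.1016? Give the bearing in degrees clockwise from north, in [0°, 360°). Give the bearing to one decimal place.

Δλ = -3.1016 − 118.3116 = -121.4132°.
θ = atan2( sin Δλ · cos φ₂ , cos φ₁ · sin φ₂ − sin φ₁ · cos φ₂ · cos Δλ )
  = atan2(-0.61122, -0.01556) = -91.458° → normalised to [0°, 360°): 268.542°.

268.5°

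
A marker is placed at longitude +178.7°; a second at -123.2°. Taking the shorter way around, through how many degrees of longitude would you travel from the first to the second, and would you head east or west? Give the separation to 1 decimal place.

58.1° east

Raw difference: -123.2 − 178.7 = -301.9°.
Normalise into (−180°, 180°]: -301.9° + 360° = 58.1°.
Positive ⇒ the second point lies to the east; separation 58.1°.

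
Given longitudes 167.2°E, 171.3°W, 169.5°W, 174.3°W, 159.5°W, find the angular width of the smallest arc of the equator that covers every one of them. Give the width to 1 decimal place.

33.3°

Sort the longitudes: -174.3°, -171.3°, -169.5°, -159.5°, +167.2°.
Eastward gaps between consecutive values (wrapping around): 3.0°, 1.8°, 10.0°, 326.7°, 18.5°.
Largest gap = 326.7° ⇒ minimal covering band is its complement: 360° − 326.7° = 33.3°.
Band runs from +167.2° eastward to -159.5°, crossing the antimeridian.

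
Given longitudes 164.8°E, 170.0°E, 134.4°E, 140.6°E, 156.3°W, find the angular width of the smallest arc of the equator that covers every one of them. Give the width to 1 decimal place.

69.3°

Sort the longitudes: -156.3°, +134.4°, +140.6°, +164.8°, +170.0°.
Eastward gaps between consecutive values (wrapping around): 290.7°, 6.2°, 24.2°, 5.2°, 33.7°.
Largest gap = 290.7° ⇒ minimal covering band is its complement: 360° − 290.7° = 69.3°.
Band runs from +134.4° eastward to -156.3°, crossing the antimeridian.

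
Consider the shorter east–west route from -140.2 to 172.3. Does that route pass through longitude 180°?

Naïve |172.3 − -140.2| = 312.5° > 180°, so the shorter arc goes the other way round — across 180°.
Signed shortest Δλ = ((172.3 − -140.2 + 180) mod 360) − 180 = -47.5°.
Going west by 47.5° from -140.2° passes through 180° before reaching +172.3°.

Yes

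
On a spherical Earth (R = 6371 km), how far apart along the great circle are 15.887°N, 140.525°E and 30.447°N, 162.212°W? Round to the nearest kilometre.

Δλ = -162.212 − 140.525 = -302.737°; wrapped into (−180°, 180°]: 57.263°.
Δφ = 30.447 − 15.887 = 14.560°.
a = sin²(Δφ/2) + cos φ₁ · cos φ₂ · sin²(Δλ/2) = 0.206442.
c = 2·atan2(√a, √(1−a)) = 0.94330 rad → d = 6371·c ≈ 6009.79 km.

6010 km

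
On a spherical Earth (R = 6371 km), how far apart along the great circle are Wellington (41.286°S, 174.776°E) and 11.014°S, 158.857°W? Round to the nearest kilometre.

Δλ = -158.857 − 174.776 = -333.633°; wrapped into (−180°, 180°]: 26.367°.
Δφ = -11.014 − -41.286 = 30.272°.
a = sin²(Δφ/2) + cos φ₁ · cos φ₂ · sin²(Δλ/2) = 0.106545.
c = 2·atan2(√a, √(1−a)) = 0.66501 rad → d = 6371·c ≈ 4236.79 km.

4237 km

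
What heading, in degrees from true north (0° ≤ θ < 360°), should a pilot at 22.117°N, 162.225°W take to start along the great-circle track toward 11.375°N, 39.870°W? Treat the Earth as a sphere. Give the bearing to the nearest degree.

Δλ = -39.870 − -162.225 = 122.355°.
θ = atan2( sin Δλ · cos φ₂ , cos φ₁ · sin φ₂ − sin φ₁ · cos φ₂ · cos Δλ )
  = atan2(0.82816, 0.38025) = 65.338° → normalised to [0°, 360°): 65.338°.

65°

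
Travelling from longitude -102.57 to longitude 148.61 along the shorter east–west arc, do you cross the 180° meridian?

Yes

Naïve |148.61 − -102.57| = 251.18° > 180°, so the shorter arc goes the other way round — across 180°.
Signed shortest Δλ = ((148.61 − -102.57 + 180) mod 360) − 180 = -108.82°.
Going west by 108.82° from -102.57° passes through 180° before reaching +148.61°.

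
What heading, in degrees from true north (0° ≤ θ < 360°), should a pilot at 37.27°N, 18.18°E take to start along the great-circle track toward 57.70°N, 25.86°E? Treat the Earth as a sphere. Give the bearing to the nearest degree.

11°

Δλ = 25.86 − 18.18 = 7.68°.
θ = atan2( sin Δλ · cos φ₂ , cos φ₁ · sin φ₂ − sin φ₁ · cos φ₂ · cos Δλ )
  = atan2(0.07141, 0.35197) = 11.469° → normalised to [0°, 360°): 11.469°.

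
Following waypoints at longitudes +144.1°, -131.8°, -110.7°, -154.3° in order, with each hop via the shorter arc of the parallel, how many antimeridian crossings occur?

1

Leg 1: +144.1° → -131.8°, shortest Δλ = 84.1° (east) — crosses 180°.
Leg 2: -131.8° → -110.7°, shortest Δλ = 21.1° (east) — does not cross 180°.
Leg 3: -110.7° → -154.3°, shortest Δλ = -43.6° (west) — does not cross 180°.
Total crossings: 1.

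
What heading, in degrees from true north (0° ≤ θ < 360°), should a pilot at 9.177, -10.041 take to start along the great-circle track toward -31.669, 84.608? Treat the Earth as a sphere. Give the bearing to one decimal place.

Δλ = 84.608 − -10.041 = 94.649°.
θ = atan2( sin Δλ · cos φ₂ , cos φ₁ · sin φ₂ − sin φ₁ · cos φ₂ · cos Δλ )
  = atan2(0.84830, -0.50729) = 120.880° → normalised to [0°, 360°): 120.880°.

120.9°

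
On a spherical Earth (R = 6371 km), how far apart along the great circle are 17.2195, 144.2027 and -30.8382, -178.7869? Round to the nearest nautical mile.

Δλ = -178.7869 − 144.2027 = -322.9896°; wrapped into (−180°, 180°]: 37.0104°.
Δφ = -30.8382 − 17.2195 = -48.0577°.
a = sin²(Δφ/2) + cos φ₁ · cos φ₂ · sin²(Δλ/2) = 0.248427.
c = 2·atan2(√a, √(1−a)) = 1.04356 rad → d = 6371·c ≈ 6648.52 km ≈ 3589.92 nmi.

3590 nmi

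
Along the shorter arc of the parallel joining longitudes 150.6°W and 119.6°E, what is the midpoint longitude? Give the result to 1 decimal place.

Signed shortest Δλ from -150.6° to +119.6° is -89.8°.
Midpoint longitude = -150.6° + (-89.8°)/2 = -150.6° − 44.9° = -195.5°.
Normalise into (−180°, 180°]: +164.5°.
(The naïve average (-150.6 + +119.6)/2 = -15.5° is on the wrong side of the globe.)

164.5°E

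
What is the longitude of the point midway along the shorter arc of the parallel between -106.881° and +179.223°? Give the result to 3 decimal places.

-143.829°

Signed shortest Δλ from -106.881° to +179.223° is -73.896°.
Midpoint longitude = -106.881° + (-73.896°)/2 = -106.881° − 36.948° = -143.829°.
(The naïve average (-106.881 + +179.223)/2 = 36.171° is on the wrong side of the globe.)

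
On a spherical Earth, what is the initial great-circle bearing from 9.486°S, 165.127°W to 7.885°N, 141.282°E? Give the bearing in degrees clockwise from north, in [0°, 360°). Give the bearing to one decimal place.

286.2°

Δλ = 141.282 − -165.127 = 306.409°; wrapped into (−180°, 180°]: -53.591°.
θ = atan2( sin Δλ · cos φ₂ , cos φ₁ · sin φ₂ − sin φ₁ · cos φ₂ · cos Δλ )
  = atan2(-0.79719, 0.23220) = -73.760° → normalised to [0°, 360°): 286.240°.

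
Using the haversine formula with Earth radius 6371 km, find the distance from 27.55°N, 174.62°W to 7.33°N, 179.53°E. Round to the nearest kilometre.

Δλ = 179.53 − -174.62 = 354.15°; wrapped into (−180°, 180°]: -5.85°.
Δφ = 7.33 − 27.55 = -20.22°.
a = sin²(Δφ/2) + cos φ₁ · cos φ₂ · sin²(Δλ/2) = 0.033104.
c = 2·atan2(√a, √(1−a)) = 0.36593 rad → d = 6371·c ≈ 2331.31 km.

2331 km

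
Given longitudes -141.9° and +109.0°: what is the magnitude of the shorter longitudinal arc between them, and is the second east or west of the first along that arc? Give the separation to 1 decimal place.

109.1° west

Raw difference: 109.0 − -141.9 = 250.9°.
Normalise into (−180°, 180°]: 250.9° − 360° = -109.1°.
Negative ⇒ the second point lies to the west; separation 109.1°.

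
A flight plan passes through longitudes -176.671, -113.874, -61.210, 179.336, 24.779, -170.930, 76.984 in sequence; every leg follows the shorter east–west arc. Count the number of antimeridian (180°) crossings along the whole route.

Leg 1: -176.671° → -113.874°, shortest Δλ = 62.797° (east) — does not cross 180°.
Leg 2: -113.874° → -61.210°, shortest Δλ = 52.664° (east) — does not cross 180°.
Leg 3: -61.210° → +179.336°, shortest Δλ = -119.454° (west) — crosses 180°.
Leg 4: +179.336° → +24.779°, shortest Δλ = -154.557° (west) — does not cross 180°.
Leg 5: +24.779° → -170.930°, shortest Δλ = 164.291° (east) — crosses 180°.
Leg 6: -170.930° → +76.984°, shortest Δλ = -112.086° (west) — crosses 180°.
Total crossings: 3.

3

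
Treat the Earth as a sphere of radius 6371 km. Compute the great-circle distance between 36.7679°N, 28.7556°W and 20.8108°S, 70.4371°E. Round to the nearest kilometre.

Δλ = 70.4371 − -28.7556 = 99.1927°.
Δφ = -20.8108 − 36.7679 = -57.5787°.
a = sin²(Δφ/2) + cos φ₁ · cos φ₂ · sin²(Δλ/2) = 0.666145.
c = 2·atan2(√a, √(1−a)) = 1.90953 rad → d = 6371·c ≈ 12165.59 km.

12166 km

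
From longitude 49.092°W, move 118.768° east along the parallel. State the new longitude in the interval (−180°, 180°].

69.676°E

Start at -49.092°; shift +118.768° → +69.676°.
+69.676° already lies in (−180°, 180°].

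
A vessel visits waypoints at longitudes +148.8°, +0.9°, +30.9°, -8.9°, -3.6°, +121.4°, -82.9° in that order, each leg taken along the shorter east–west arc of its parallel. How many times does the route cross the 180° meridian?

Leg 1: +148.8° → +0.9°, shortest Δλ = -147.9° (west) — does not cross 180°.
Leg 2: +0.9° → +30.9°, shortest Δλ = 30.0° (east) — does not cross 180°.
Leg 3: +30.9° → -8.9°, shortest Δλ = -39.8° (west) — does not cross 180°.
Leg 4: -8.9° → -3.6°, shortest Δλ = 5.3° (east) — does not cross 180°.
Leg 5: -3.6° → +121.4°, shortest Δλ = 125.0° (east) — does not cross 180°.
Leg 6: +121.4° → -82.9°, shortest Δλ = 155.7° (east) — crosses 180°.
Total crossings: 1.

1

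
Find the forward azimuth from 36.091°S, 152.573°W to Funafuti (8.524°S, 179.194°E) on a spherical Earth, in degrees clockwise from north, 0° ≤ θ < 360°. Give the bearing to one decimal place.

310.1°

Δλ = 179.194 − -152.573 = 331.767°; wrapped into (−180°, 180°]: -28.233°.
θ = atan2( sin Δλ · cos φ₂ , cos φ₁ · sin φ₂ − sin φ₁ · cos φ₂ · cos Δλ )
  = atan2(-0.46783, 0.39348) = -49.934° → normalised to [0°, 360°): 310.066°.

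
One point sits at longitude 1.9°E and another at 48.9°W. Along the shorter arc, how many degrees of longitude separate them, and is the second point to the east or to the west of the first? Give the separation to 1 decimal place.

50.8° west

Raw difference: -48.9 − 1.9 = -50.8°.
Normalise into (−180°, 180°]: -50.8° stays -50.8°.
Negative ⇒ the second point lies to the west; separation 50.8°.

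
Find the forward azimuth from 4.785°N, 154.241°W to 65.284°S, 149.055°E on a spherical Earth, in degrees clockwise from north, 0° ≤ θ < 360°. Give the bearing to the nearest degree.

Δλ = 149.055 − -154.241 = 303.296°; wrapped into (−180°, 180°]: -56.704°.
θ = atan2( sin Δλ · cos φ₂ , cos φ₁ · sin φ₂ − sin φ₁ · cos φ₂ · cos Δλ )
  = atan2(-0.34948, -0.92437) = -159.290° → normalised to [0°, 360°): 200.710°.

201°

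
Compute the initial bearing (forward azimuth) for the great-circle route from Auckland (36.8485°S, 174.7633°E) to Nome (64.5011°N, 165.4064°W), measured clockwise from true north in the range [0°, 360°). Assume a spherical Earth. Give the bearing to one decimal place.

Δλ = -165.4064 − 174.7633 = -340.1697°; wrapped into (−180°, 180°]: 19.8303°.
θ = atan2( sin Δλ · cos φ₂ , cos φ₁ · sin φ₂ − sin φ₁ · cos φ₂ · cos Δλ )
  = atan2(0.14604, 0.96514) = 8.604° → normalised to [0°, 360°): 8.604°.

8.6°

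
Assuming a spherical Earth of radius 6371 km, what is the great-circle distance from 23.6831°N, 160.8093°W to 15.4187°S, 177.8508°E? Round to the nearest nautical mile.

Δλ = 177.8508 − -160.8093 = 338.6601°; wrapped into (−180°, 180°]: -21.3399°.
Δφ = -15.4187 − 23.6831 = -39.1018°.
a = sin²(Δφ/2) + cos φ₁ · cos φ₂ · sin²(Δλ/2) = 0.142251.
c = 2·atan2(√a, √(1−a)) = 0.77346 rad → d = 6371·c ≈ 4927.71 km ≈ 2660.75 nmi.

2661 nmi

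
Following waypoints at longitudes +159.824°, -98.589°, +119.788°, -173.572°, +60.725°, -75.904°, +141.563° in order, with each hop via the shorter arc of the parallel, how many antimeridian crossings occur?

5

Leg 1: +159.824° → -98.589°, shortest Δλ = 101.587° (east) — crosses 180°.
Leg 2: -98.589° → +119.788°, shortest Δλ = -141.623° (west) — crosses 180°.
Leg 3: +119.788° → -173.572°, shortest Δλ = 66.64° (east) — crosses 180°.
Leg 4: -173.572° → +60.725°, shortest Δλ = -125.703° (west) — crosses 180°.
Leg 5: +60.725° → -75.904°, shortest Δλ = -136.629° (west) — does not cross 180°.
Leg 6: -75.904° → +141.563°, shortest Δλ = -142.533° (west) — crosses 180°.
Total crossings: 5.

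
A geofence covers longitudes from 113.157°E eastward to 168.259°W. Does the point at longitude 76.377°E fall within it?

Band width going east from +113.157° to -168.259°: ((-168.259 − 113.157) mod 360) = 78.584°.
Offset of +76.377° east of the west edge: ((76.377 − 113.157) mod 360) = 323.220°.
323.220° > 78.584° ⇒ outside.

No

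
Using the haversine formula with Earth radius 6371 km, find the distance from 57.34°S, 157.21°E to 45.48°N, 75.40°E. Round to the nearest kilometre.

Δλ = 75.40 − 157.21 = -81.81°.
Δφ = 45.48 − -57.34 = 102.82°.
a = sin²(Δφ/2) + cos φ₁ · cos φ₂ · sin²(Δλ/2) = 0.773184.
c = 2·atan2(√a, √(1−a)) = 2.14882 rad → d = 6371·c ≈ 13690.12 km.

13690 km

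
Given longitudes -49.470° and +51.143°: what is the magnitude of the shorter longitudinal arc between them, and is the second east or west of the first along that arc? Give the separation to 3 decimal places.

100.613° east

Raw difference: 51.143 − -49.470 = 100.613°.
Normalise into (−180°, 180°]: 100.613° stays 100.613°.
Positive ⇒ the second point lies to the east; separation 100.613°.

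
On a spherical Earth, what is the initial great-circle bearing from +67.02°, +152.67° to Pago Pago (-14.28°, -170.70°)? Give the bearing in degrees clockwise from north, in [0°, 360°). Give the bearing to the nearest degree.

145°

Δλ = -170.70 − 152.67 = -323.37°; wrapped into (−180°, 180°]: 36.63°.
θ = atan2( sin Δλ · cos φ₂ , cos φ₁ · sin φ₂ − sin φ₁ · cos φ₂ · cos Δλ )
  = atan2(0.57821, -0.81229) = 144.556° → normalised to [0°, 360°): 144.556°.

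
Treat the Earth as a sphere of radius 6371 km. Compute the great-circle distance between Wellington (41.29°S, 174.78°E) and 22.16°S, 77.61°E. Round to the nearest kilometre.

8971 km

Δλ = 77.61 − 174.78 = -97.17°.
Δφ = -22.16 − -41.29 = 19.13°.
a = sin²(Δφ/2) + cos φ₁ · cos φ₂ · sin²(Δλ/2) = 0.418978.
c = 2·atan2(√a, √(1−a)) = 1.40803 rad → d = 6371·c ≈ 8970.59 km.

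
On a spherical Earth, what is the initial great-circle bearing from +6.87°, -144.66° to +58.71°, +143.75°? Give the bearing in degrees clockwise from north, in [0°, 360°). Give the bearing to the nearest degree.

Δλ = 143.75 − -144.66 = 288.41°; wrapped into (−180°, 180°]: -71.59°.
θ = atan2( sin Δλ · cos φ₂ , cos φ₁ · sin φ₂ − sin φ₁ · cos φ₂ · cos Δλ )
  = atan2(-0.49279, 0.82879) = -30.735° → normalised to [0°, 360°): 329.265°.

329°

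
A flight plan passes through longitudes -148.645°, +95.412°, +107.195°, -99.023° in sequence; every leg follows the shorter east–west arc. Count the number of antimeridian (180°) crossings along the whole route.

Leg 1: -148.645° → +95.412°, shortest Δλ = -115.943° (west) — crosses 180°.
Leg 2: +95.412° → +107.195°, shortest Δλ = 11.783° (east) — does not cross 180°.
Leg 3: +107.195° → -99.023°, shortest Δλ = 153.782° (east) — crosses 180°.
Total crossings: 2.

2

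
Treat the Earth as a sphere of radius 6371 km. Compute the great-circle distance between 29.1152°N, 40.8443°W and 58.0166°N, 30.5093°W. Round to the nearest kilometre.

3311 km

Δλ = -30.5093 − -40.8443 = 10.3350°.
Δφ = 58.0166 − 29.1152 = 28.9014°.
a = sin²(Δφ/2) + cos φ₁ · cos φ₂ · sin²(Δλ/2) = 0.066028.
c = 2·atan2(√a, √(1−a)) = 0.51975 rad → d = 6371·c ≈ 3311.31 km.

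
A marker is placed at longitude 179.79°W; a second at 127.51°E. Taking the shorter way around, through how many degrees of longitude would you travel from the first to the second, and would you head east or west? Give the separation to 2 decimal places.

52.70° west

Raw difference: 127.51 − -179.79 = 307.3°.
Normalise into (−180°, 180°]: 307.3° − 360° = -52.7°.
Negative ⇒ the second point lies to the west; separation 52.70°.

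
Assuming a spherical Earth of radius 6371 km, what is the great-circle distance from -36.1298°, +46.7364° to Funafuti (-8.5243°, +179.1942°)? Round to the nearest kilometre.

Δλ = 179.1942 − 46.7364 = 132.4578°.
Δφ = -8.5243 − -36.1298 = 27.6055°.
a = sin²(Δφ/2) + cos φ₁ · cos φ₂ · sin²(Δλ/2) = 0.725901.
c = 2·atan2(√a, √(1−a)) = 2.03958 rad → d = 6371·c ≈ 12994.17 km.

12994 km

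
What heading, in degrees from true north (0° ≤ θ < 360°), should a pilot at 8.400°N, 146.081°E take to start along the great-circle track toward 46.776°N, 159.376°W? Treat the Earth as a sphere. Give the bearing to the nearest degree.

40°

Δλ = -159.376 − 146.081 = -305.457°; wrapped into (−180°, 180°]: 54.543°.
θ = atan2( sin Δλ · cos φ₂ , cos φ₁ · sin φ₂ − sin φ₁ · cos φ₂ · cos Δλ )
  = atan2(0.55785, 0.66283) = 40.084° → normalised to [0°, 360°): 40.084°.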